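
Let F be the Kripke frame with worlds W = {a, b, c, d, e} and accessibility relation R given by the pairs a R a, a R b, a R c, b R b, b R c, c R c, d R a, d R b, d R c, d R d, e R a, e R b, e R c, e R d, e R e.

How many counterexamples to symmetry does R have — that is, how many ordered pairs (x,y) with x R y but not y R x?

10

Enumerating: (a,b), (a,c), (b,c), (d,a), (d,b), (d,c), (e,a), (e,b), (e,c), (e,d).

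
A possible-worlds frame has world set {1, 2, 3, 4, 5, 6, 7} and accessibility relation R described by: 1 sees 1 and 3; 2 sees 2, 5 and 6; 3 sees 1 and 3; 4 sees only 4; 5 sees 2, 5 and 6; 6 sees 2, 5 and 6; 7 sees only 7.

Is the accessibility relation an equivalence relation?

Reflexive: yes — every world is R-related to itself.
Symmetric: yes — every pair in R has its reverse in R.
Transitive: yes — every two-step R-path is closed by a direct edge.
So R is an equivalence relation.

Yes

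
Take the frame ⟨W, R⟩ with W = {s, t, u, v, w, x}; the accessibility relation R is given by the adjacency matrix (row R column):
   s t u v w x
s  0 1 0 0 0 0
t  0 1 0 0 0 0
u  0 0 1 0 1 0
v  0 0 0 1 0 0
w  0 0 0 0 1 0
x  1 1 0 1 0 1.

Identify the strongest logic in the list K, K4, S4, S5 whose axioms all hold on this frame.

Transitive (axiom 4): yes — every two-step R-path is closed by a direct edge.
Reflexive (axiom T): no — s is not related to itself.
Euclidean (axiom 5): no — x R s and x R v, but not s R v.
So F validates K, K4; S4 would additionally require R to be reflexive. The strongest is K4.

K4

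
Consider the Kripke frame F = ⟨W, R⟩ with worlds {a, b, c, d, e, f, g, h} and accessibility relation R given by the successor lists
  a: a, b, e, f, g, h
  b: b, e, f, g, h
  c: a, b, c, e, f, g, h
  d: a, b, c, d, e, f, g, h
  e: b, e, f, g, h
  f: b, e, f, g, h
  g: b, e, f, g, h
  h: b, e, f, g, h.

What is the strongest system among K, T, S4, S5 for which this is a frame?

Reflexive (axiom T): yes — every world is R-related to itself.
Transitive (axiom 4): yes — every two-step R-path is closed by a direct edge.
Euclidean (axiom 5): no — c R b and c R a, but not b R a.
So F validates K, T, S4; S5 would additionally require R to be Euclidean. The strongest is S4.

S4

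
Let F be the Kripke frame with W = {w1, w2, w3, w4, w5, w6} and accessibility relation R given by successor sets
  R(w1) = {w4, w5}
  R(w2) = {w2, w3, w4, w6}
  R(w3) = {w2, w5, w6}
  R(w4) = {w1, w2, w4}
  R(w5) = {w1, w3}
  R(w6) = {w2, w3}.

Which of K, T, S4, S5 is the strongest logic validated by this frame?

Reflexive (axiom T): no — w1 is not related to itself.
Transitive (axiom 4): no — w1 R w4 and w4 R w2, but not w1 R w2.
Euclidean (axiom 5): no — w1 R w4 and w1 R w5, but not w4 R w5.
So F validates K; T would additionally require R to be reflexive. The strongest is K.

K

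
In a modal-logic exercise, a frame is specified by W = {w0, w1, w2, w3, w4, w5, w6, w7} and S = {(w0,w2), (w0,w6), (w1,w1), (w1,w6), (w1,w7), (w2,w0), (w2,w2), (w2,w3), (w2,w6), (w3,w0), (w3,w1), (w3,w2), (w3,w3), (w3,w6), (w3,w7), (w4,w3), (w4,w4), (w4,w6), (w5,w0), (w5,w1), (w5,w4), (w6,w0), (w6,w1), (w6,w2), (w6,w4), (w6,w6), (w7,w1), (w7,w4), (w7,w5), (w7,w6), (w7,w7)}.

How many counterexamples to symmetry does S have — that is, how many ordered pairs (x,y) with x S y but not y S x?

11

Enumerating: (w3,w0), (w3,w1), (w3,w6), (w3,w7), (w4,w3), (w5,w0), (w5,w1), (w5,w4), (w7,w4), (w7,w5), (w7,w6).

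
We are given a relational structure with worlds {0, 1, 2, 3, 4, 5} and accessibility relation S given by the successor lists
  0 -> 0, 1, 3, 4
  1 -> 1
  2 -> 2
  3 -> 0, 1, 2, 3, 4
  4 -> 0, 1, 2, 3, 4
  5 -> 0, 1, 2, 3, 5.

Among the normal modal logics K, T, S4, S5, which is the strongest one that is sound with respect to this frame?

Reflexive (axiom T): yes — every world is S-related to itself.
Transitive (axiom 4): no — 0 S 3 and 3 S 2, but not 0 S 2.
Euclidean (axiom 5): no — 0 S 1 and 0 S 3, but not 1 S 3.
So F validates K, T; S4 would additionally require S to be transitive. The strongest is T.

T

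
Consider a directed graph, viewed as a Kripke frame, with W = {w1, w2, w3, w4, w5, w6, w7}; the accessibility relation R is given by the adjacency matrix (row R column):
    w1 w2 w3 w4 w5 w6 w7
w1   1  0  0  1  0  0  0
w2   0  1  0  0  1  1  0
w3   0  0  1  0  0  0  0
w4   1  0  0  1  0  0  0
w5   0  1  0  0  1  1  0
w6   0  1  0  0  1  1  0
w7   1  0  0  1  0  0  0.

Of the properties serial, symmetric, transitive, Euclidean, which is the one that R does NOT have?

Serial: yes — every world has a successor (e.g. w1 R w1).
Symmetric: no — w7 R w1 but not w1 R w7.
Transitive: yes — every two-step R-path is closed by a direct edge.
Euclidean: yes — any two successors of a common world are R-related.
Only symmetric fails.

symmetric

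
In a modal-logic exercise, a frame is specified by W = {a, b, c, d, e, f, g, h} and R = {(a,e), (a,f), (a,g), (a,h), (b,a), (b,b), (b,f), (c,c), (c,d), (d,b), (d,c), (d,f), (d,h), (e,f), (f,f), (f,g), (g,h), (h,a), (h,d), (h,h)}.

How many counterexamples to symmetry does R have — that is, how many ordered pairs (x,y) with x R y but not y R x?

10

Enumerating: (a,e), (a,f), (a,g), (b,a), (b,f), (d,b), (d,f), (e,f), (f,g), (g,h).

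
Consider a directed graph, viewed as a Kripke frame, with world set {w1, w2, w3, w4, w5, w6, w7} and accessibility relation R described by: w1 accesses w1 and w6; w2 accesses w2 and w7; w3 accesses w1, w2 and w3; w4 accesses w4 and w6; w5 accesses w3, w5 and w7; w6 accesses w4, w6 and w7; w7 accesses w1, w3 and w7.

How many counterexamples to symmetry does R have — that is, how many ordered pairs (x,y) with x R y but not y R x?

Enumerating: (w1,w6), (w2,w7), (w3,w1), (w3,w2), (w5,w3), (w5,w7), (w6,w7), (w7,w1), (w7,w3).

9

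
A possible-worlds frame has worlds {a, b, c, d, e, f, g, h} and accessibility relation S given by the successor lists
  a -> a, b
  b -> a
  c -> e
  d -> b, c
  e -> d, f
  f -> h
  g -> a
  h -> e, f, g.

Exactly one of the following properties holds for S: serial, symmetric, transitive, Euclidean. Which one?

serial

Serial: yes — every world has a successor (e.g. a S a).
Symmetric: no — c S e but not e S c.
Transitive: no — c S e and e S d, but not c S d.
Euclidean: no — d S b and d S c, but not b S c.
Only serial holds.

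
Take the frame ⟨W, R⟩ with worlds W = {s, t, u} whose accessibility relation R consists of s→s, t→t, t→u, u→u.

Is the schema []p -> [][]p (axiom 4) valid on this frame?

Yes

The schema 4 characterises exactly the transitive frames.
Transitive: yes — every two-step R-path is closed by a direct edge.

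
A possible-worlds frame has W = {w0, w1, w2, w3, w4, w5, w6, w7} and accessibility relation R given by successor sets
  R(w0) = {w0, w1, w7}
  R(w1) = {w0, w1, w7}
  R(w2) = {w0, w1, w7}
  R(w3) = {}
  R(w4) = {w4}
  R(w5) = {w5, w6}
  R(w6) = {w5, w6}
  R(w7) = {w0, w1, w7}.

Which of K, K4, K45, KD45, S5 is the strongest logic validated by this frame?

K45

Transitive (axiom 4): yes — every two-step R-path is closed by a direct edge.
Euclidean (axiom 5): yes — any two successors of a common world are R-related.
Serial (axiom D): no — w3 has no R-successor.
Reflexive (axiom T): no — w2 is not related to itself.
So F validates K, K4, K45; KD45 would additionally require R to be serial. The strongest is K45.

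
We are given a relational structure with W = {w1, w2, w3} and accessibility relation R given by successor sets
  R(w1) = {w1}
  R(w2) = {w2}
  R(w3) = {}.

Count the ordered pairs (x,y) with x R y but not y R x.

0

R is symmetric; there are no such tuples.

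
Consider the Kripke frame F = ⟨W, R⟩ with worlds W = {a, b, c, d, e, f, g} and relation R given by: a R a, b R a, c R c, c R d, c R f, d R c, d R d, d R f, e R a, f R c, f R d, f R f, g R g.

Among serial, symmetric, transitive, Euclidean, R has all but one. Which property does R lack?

Serial: yes — every world has a successor (e.g. a R a).
Symmetric: no — b R a but not a R b.
Transitive: yes — every two-step R-path is closed by a direct edge.
Euclidean: yes — any two successors of a common world are R-related.
Only symmetric fails.

symmetric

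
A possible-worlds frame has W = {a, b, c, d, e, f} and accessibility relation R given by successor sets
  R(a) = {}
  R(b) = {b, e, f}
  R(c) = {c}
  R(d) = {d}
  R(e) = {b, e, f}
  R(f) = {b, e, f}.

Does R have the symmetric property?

Yes

Symmetric: yes — every pair in R has its reverse in R.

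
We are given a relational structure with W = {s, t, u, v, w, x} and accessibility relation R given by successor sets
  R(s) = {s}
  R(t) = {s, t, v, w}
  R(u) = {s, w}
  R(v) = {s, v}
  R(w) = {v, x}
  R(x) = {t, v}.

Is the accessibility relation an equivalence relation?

Reflexive: no — u is not related to itself.
Symmetric: no — t R s but not s R t.
Transitive: no — t R w and w R x, but not t R x.
So R is not an equivalence relation.

No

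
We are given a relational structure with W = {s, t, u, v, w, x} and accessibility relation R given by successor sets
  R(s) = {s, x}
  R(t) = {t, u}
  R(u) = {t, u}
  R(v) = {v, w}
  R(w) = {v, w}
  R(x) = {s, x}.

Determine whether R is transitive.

Yes

Transitive: yes — every two-step R-path is closed by a direct edge.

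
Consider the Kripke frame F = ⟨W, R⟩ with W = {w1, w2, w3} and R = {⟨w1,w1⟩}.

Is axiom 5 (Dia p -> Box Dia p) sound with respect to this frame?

Yes

Axiom 5 corresponds to the accessibility relation being Euclidean.
Euclidean: yes — any two successors of a common world are R-related.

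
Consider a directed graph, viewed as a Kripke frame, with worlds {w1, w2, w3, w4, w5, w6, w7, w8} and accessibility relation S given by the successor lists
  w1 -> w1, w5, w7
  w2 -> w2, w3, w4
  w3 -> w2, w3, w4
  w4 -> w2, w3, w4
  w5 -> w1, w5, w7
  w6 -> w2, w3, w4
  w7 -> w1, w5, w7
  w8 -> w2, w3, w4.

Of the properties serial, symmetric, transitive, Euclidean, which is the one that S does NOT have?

Serial: yes — every world has a successor (e.g. w1 S w1).
Symmetric: no — w6 S w2 but not w2 S w6.
Transitive: yes — every two-step S-path is closed by a direct edge.
Euclidean: yes — any two successors of a common world are S-related.
Only symmetric fails.

symmetric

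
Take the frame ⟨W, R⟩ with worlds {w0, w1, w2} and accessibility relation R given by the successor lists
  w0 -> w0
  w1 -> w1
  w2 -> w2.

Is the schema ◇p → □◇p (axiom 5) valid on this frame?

By correspondence theory, 5 is valid on a frame iff R is Euclidean.
Euclidean: yes — any two successors of a common world are R-related.

Yes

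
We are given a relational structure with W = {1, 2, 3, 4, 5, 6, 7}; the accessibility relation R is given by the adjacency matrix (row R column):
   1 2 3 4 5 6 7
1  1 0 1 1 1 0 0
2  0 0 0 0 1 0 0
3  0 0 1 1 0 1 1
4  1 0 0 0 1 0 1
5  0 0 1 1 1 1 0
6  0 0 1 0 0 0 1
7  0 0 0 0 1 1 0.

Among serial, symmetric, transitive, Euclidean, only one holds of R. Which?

serial

Serial: yes — every world has a successor (e.g. 1 R 1).
Symmetric: no — 1 R 3 but not 3 R 1.
Transitive: no — 1 R 3 and 3 R 6, but not 1 R 6.
Euclidean: no — 1 R 3 and 1 R 5, but not 3 R 5.
Only serial holds.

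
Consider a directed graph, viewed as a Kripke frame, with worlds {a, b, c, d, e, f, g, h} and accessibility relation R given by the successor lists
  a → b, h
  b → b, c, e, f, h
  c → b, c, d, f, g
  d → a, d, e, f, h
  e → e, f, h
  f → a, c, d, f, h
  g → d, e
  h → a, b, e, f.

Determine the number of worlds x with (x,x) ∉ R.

3

Enumerating: a, g, h.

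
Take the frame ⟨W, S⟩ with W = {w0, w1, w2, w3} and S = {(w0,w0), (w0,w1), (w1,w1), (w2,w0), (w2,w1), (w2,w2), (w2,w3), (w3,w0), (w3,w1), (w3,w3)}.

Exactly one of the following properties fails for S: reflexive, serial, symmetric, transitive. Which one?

symmetric

Reflexive: yes — every world is S-related to itself.
Serial: yes — every world has a successor (e.g. w0 S w0).
Symmetric: no — w0 S w1 but not w1 S w0.
Transitive: yes — every two-step S-path is closed by a direct edge.
Only symmetric fails.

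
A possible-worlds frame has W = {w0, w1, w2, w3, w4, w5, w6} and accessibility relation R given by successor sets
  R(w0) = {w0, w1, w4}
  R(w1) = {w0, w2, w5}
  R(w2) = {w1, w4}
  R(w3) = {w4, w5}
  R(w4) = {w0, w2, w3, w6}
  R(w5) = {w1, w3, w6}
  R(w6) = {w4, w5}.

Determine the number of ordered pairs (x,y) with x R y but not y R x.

0

R is symmetric; there are no such tuples.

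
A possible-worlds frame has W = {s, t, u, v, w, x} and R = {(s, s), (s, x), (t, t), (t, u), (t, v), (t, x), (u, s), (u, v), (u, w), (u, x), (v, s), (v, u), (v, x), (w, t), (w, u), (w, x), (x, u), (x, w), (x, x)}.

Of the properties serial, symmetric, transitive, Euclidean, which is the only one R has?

Serial: yes — every world has a successor (e.g. s R s).
Symmetric: no — s R x but not x R s.
Transitive: no — s R x and x R u, but not s R u.
Euclidean: no — t R x and t R v, but not x R v.
Only serial holds.

serial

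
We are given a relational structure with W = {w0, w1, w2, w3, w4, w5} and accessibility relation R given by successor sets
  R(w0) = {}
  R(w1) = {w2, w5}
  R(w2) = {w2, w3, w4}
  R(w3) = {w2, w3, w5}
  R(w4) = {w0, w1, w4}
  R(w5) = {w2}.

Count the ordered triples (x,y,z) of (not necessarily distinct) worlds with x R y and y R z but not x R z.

Enumerating: (w1,w2,w3), (w1,w2,w4), (w2,w3,w5), (w2,w4,w0), (w2,w4,w1), (w3,w2,w4), (w4,w1,w2), (w4,w1,w5), (w5,w2,w3), (w5,w2,w4).

10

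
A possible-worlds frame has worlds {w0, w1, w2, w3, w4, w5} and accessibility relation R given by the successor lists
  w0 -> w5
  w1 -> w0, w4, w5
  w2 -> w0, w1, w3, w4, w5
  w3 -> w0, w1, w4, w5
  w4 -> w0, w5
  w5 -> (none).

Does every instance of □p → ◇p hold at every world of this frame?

No

The schema D characterises exactly the serial frames.
Serial: no — w5 has no R-successor.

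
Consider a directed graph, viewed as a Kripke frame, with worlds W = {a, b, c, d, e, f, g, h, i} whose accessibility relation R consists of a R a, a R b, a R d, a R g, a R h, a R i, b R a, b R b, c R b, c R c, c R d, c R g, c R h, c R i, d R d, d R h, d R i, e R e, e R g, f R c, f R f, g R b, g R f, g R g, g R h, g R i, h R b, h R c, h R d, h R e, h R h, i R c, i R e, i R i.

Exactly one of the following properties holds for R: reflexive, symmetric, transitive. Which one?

reflexive

Reflexive: yes — every world is R-related to itself.
Symmetric: no — a R d but not d R a.
Transitive: no — a R g and g R f, but not a R f.
Only reflexive holds.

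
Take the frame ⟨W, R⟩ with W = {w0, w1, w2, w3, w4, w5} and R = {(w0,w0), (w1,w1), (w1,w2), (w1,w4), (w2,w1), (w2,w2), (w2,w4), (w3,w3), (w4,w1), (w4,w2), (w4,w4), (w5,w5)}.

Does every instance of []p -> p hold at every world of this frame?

Yes

The schema T characterises exactly the reflexive frames.
Reflexive: yes — every world is R-related to itself.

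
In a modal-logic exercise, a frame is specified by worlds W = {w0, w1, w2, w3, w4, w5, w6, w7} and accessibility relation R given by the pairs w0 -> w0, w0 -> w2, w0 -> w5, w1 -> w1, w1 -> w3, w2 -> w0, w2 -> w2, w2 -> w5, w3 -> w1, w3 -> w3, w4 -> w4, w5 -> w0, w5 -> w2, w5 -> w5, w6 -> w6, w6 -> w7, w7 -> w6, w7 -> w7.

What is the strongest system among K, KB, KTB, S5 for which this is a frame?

Symmetric (axiom B): yes — every pair in R has its reverse in R.
Reflexive (axiom T): yes — every world is R-related to itself.
Euclidean (axiom 5): yes — any two successors of a common world are R-related.
So F validates K, KB, KTB, S5. The strongest is S5.

S5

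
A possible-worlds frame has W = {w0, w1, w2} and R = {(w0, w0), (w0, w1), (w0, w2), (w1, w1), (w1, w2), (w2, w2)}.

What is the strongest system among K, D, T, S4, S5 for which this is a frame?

Serial (axiom D): yes — every world has a successor (e.g. w0 R w0).
Reflexive (axiom T): yes — every world is R-related to itself.
Transitive (axiom 4): yes — every two-step R-path is closed by a direct edge.
Euclidean (axiom 5): no — w0 R w2 and w0 R w1, but not w2 R w1.
So F validates K, D, T, S4; S5 would additionally require R to be Euclidean. The strongest is S4.

S4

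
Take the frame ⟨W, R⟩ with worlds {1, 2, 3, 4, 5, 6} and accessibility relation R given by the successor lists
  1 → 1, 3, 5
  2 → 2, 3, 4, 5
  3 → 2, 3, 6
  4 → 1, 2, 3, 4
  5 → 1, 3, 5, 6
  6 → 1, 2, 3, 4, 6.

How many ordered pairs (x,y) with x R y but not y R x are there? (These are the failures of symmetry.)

9

Enumerating: (1,3), (2,5), (4,1), (4,3), (5,3), (5,6), (6,1), (6,2), (6,4).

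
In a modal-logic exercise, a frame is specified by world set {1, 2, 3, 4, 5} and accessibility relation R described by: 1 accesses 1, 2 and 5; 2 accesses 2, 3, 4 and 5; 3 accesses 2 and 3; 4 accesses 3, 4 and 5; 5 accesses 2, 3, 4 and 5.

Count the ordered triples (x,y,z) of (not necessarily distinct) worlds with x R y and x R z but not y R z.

10

Enumerating: (1,2,1), (1,5,1), (2,3,4), (2,3,5), (2,4,2), (4,3,4), (4,3,5), (5,3,4), (5,3,5), (5,4,2).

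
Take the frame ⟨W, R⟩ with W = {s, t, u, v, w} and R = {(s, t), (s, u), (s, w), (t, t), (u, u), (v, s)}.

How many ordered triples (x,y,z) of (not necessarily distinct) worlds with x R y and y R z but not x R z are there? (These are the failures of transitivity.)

3

Enumerating: (v,s,t), (v,s,u), (v,s,w).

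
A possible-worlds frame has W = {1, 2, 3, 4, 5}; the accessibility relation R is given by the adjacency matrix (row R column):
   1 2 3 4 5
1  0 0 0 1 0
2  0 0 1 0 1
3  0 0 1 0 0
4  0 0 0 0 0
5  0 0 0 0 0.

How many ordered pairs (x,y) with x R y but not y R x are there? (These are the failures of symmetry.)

3

Enumerating: (1,4), (2,3), (2,5).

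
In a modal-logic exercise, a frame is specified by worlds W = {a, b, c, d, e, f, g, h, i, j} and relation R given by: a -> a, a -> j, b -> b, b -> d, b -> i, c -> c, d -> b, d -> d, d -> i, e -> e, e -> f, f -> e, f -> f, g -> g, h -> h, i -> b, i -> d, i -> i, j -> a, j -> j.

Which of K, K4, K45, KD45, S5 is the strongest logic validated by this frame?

Transitive (axiom 4): yes — every two-step R-path is closed by a direct edge.
Euclidean (axiom 5): yes — any two successors of a common world are R-related.
Serial (axiom D): yes — every world has a successor (e.g. a R a).
Reflexive (axiom T): yes — every world is R-related to itself.
So F validates K, K4, K45, KD45, S5. The strongest is S5.

S5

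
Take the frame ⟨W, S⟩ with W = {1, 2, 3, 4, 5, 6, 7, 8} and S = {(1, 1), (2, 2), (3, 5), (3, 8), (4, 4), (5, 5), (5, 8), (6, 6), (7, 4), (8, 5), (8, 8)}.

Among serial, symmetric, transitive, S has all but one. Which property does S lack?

Serial: yes — every world has a successor (e.g. 1 S 1).
Symmetric: no — 3 S 5 but not 5 S 3.
Transitive: yes — every two-step S-path is closed by a direct edge.
Only symmetric fails.

symmetric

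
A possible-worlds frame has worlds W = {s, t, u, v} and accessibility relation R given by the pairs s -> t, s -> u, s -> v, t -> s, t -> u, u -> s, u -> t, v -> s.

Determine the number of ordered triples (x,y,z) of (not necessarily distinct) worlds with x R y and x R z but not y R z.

12

Enumerating: (s,t,t), (s,t,v), (s,u,u), (s,u,v), (s,v,t), (s,v,u), (s,v,v), (t,s,s), (t,u,u), (u,s,s), (u,t,t), (v,s,s).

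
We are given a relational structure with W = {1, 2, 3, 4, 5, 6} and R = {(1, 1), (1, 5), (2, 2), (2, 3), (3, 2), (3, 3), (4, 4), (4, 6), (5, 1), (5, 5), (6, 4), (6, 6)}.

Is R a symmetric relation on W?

Yes

Symmetric: yes — every pair in R has its reverse in R.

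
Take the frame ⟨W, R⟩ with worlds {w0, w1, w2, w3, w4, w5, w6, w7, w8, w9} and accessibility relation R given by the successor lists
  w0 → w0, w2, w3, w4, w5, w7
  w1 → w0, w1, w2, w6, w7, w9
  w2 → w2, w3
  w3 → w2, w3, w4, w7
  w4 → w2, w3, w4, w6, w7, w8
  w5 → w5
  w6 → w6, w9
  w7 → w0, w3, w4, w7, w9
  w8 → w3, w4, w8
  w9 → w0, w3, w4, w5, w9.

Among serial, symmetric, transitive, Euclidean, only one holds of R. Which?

serial

Serial: yes — every world has a successor (e.g. w0 R w0).
Symmetric: no — w0 R w2 but not w2 R w0.
Transitive: no — w0 R w4 and w4 R w6, but not w0 R w6.
Euclidean: no — w0 R w2 and w0 R w4, but not w2 R w4.
Only serial holds.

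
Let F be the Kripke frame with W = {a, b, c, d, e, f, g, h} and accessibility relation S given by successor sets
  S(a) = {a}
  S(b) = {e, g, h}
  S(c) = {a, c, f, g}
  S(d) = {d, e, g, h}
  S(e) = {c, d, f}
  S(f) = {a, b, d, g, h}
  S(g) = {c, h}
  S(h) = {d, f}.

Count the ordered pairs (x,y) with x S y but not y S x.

Enumerating: (b,e), (b,g), (b,h), (c,a), (c,f), (d,g), (e,c), (e,f), (f,a), (f,b), (f,d), (f,g), (g,h).

13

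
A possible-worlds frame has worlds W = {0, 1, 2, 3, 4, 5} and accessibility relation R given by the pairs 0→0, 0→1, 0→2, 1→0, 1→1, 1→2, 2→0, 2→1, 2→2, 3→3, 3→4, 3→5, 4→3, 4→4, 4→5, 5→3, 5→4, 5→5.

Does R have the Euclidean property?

Yes

Euclidean: yes — any two successors of a common world are R-related.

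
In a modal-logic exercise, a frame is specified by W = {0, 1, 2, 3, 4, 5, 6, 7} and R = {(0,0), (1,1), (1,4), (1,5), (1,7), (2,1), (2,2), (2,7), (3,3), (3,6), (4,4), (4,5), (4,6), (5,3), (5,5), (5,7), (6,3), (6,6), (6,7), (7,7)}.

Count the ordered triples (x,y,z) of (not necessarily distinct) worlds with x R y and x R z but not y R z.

Enumerating: (1,4,1), (1,4,7), (1,5,1), (1,5,4), (1,7,1), (1,7,4), (1,7,5), (2,1,2), (2,7,1), (2,7,2), (4,5,4), (4,5,6), … and 9 more.
Total: 21.

21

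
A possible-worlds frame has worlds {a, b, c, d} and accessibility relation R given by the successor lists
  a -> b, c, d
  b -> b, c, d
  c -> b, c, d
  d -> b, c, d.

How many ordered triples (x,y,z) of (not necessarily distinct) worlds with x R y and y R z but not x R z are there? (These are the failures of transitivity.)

R is transitive; there are no such tuples.

0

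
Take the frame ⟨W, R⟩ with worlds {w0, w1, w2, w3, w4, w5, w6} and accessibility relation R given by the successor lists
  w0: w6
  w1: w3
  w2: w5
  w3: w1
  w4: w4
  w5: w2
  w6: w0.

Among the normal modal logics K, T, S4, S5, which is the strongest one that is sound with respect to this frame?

Reflexive (axiom T): no — w0 is not related to itself.
Transitive (axiom 4): no — w0 R w6 and w6 R w0, but not w0 R w0.
Euclidean (axiom 5): no — w0 R w6 and w0 R w6, but not w6 R w6.
So F validates K; T would additionally require R to be reflexive. The strongest is K.

K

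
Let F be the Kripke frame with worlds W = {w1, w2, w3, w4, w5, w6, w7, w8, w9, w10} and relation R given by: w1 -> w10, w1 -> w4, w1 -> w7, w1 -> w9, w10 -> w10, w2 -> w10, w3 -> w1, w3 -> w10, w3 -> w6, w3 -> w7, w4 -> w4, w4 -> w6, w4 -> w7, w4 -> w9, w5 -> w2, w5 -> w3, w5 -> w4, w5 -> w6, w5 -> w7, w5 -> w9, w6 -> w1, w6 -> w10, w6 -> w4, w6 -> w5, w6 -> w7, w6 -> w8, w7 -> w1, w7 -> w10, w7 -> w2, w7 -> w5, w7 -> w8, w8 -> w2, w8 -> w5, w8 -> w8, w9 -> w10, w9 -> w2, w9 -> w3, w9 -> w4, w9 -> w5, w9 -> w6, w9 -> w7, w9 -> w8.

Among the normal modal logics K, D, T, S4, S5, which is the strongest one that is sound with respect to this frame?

Serial (axiom D): yes — every world has a successor (e.g. w1 R w10).
Reflexive (axiom T): no — w1 is not related to itself.
Transitive (axiom 4): no — w1 R w4 and w4 R w6, but not w1 R w6.
Euclidean (axiom 5): no — w1 R w10 and w1 R w4, but not w10 R w4.
So F validates K, D; T would additionally require R to be reflexive. The strongest is D.

D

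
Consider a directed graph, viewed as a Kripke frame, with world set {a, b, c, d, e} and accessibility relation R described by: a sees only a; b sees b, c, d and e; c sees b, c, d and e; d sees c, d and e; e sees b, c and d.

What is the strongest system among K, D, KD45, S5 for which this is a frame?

Serial (axiom D): yes — every world has a successor (e.g. a R a).
Euclidean (axiom 5): no — c R d and c R b, but not d R b.
Transitive (axiom 4): no — d R c and c R b, but not d R b.
Reflexive (axiom T): no — e is not related to itself.
So F validates K, D; KD45 would additionally require R to be Euclidean and transitive. The strongest is D.

D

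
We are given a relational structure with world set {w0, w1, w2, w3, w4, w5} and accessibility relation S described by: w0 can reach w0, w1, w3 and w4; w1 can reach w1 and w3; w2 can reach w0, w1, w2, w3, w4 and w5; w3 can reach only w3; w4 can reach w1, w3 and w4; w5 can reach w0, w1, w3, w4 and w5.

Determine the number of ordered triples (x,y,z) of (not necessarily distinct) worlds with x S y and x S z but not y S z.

35

Enumerating: (w0,w1,w0), (w0,w1,w4), (w0,w3,w0), (w0,w3,w1), (w0,w3,w4), (w0,w4,w0), (w1,w3,w1), (w2,w0,w2), (w2,w0,w5), (w2,w1,w0), (w2,w1,w2), (w2,w1,w4), … and 23 more.
Total: 35.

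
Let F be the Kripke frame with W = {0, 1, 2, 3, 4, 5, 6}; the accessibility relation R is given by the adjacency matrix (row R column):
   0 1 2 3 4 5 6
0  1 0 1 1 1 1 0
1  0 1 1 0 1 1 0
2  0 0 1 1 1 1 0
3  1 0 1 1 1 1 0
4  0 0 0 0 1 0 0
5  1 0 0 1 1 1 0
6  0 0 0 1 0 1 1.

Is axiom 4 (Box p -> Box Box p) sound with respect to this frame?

No

By correspondence theory, 4 is valid on a frame iff R is transitive.
Transitive: no — 1 R 2 and 2 R 3, but not 1 R 3.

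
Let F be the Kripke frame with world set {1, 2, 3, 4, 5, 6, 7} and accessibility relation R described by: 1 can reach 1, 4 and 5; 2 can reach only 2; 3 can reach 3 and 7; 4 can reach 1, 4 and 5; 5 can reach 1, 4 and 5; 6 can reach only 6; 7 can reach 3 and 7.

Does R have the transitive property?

Transitive: yes — every two-step R-path is closed by a direct edge.

Yes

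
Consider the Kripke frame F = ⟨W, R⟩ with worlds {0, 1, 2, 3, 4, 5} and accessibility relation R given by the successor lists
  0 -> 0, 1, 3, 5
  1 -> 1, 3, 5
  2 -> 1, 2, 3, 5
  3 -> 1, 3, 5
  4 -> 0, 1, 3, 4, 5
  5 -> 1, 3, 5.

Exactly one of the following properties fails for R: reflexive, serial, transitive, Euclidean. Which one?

Reflexive: yes — every world is R-related to itself.
Serial: yes — every world has a successor (e.g. 0 R 0).
Transitive: yes — every two-step R-path is closed by a direct edge.
Euclidean: no — 4 R 1 and 4 R 0, but not 1 R 0.
Only Euclidean fails.

Euclidean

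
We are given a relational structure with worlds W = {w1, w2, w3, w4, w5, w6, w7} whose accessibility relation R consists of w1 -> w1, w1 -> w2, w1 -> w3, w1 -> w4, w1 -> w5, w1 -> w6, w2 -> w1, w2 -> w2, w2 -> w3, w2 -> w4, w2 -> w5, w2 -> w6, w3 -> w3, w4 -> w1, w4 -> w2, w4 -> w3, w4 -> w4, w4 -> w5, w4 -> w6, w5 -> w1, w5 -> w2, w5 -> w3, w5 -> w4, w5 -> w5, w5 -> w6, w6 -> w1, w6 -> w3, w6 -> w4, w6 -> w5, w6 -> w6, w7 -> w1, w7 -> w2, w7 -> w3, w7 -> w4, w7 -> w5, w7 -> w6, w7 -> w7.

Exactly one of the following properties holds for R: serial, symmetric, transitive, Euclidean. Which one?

Serial: yes — every world has a successor (e.g. w1 R w1).
Symmetric: no — w1 R w3 but not w3 R w1.
Transitive: no — w6 R w1 and w1 R w2, but not w6 R w2.
Euclidean: no — w1 R w3 and w1 R w2, but not w3 R w2.
Only serial holds.

serial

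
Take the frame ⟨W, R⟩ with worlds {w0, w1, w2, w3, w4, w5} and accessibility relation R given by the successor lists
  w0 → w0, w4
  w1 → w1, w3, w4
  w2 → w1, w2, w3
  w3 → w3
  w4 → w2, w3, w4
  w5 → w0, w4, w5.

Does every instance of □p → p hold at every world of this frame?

Axiom T corresponds to the accessibility relation being reflexive.
Reflexive: yes — every world is R-related to itself.

Yes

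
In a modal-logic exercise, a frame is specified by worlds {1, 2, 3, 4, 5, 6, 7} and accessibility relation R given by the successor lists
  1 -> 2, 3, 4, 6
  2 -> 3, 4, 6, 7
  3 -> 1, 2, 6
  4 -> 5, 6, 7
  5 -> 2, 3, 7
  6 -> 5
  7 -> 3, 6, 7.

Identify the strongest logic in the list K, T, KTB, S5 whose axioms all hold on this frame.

K

Reflexive (axiom T): no — 1 is not related to itself.
Symmetric (axiom B): no — 1 R 2 but not 2 R 1.
Euclidean (axiom 5): no — 1 R 3 and 1 R 4, but not 3 R 4.
So F validates K; T would additionally require R to be reflexive. The strongest is K.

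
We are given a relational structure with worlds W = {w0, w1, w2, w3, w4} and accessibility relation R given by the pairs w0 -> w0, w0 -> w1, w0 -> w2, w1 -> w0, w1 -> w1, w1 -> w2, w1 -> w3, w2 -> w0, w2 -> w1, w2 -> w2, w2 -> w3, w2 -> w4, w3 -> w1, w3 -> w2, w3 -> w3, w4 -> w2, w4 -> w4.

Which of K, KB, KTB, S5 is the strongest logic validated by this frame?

KTB

Symmetric (axiom B): yes — every pair in R has its reverse in R.
Reflexive (axiom T): yes — every world is R-related to itself.
Euclidean (axiom 5): no — w1 R w0 and w1 R w3, but not w0 R w3.
So F validates K, KB, KTB; S5 would additionally require R to be Euclidean. The strongest is KTB.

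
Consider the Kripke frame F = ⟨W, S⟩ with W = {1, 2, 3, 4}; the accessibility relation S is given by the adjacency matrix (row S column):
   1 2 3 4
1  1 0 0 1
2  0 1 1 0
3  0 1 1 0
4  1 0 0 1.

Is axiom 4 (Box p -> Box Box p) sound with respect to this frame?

Yes

The schema 4 characterises exactly the transitive frames.
Transitive: yes — every two-step S-path is closed by a direct edge.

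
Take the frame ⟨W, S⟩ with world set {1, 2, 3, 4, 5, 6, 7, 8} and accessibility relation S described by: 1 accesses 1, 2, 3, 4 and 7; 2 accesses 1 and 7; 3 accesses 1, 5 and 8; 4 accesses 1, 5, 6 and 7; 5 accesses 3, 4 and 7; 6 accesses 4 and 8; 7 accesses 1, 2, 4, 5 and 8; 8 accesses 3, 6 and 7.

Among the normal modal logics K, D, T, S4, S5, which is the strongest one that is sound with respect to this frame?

D

Serial (axiom D): yes — every world has a successor (e.g. 1 S 1).
Reflexive (axiom T): no — 2 is not related to itself.
Transitive (axiom 4): no — 1 S 3 and 3 S 5, but not 1 S 5.
Euclidean (axiom 5): no — 1 S 2 and 1 S 3, but not 2 S 3.
So F validates K, D; T would additionally require S to be reflexive. The strongest is D.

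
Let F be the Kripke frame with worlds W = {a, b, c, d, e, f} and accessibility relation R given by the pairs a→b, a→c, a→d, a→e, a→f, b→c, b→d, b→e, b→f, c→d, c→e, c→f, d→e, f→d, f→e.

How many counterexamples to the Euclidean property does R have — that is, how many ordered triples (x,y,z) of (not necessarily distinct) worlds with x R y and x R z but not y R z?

35

Enumerating: (a,b,b), (a,c,b), (a,c,c), (a,d,b), (a,d,c), (a,d,d), (a,d,f), (a,e,b), (a,e,c), (a,e,d), (a,e,e), (a,e,f), … and 23 more.
Total: 35.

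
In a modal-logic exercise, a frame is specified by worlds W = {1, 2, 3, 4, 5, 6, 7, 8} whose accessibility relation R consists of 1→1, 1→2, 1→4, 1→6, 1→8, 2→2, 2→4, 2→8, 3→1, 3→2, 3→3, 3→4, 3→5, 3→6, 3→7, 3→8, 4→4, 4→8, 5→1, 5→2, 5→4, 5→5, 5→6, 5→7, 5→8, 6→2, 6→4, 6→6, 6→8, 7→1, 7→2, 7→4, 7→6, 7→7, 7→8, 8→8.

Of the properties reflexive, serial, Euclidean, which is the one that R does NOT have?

Euclidean

Reflexive: yes — every world is R-related to itself.
Serial: yes — every world has a successor (e.g. 1 R 1).
Euclidean: no — 1 R 2 and 1 R 6, but not 2 R 6.
Only Euclidean fails.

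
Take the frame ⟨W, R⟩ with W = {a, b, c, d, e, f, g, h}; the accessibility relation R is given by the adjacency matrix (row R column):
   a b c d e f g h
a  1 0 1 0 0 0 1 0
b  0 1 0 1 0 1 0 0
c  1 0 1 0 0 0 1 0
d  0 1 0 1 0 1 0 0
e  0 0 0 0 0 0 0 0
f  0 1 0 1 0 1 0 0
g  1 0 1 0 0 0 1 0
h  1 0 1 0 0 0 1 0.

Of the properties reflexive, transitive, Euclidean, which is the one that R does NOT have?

reflexive

Reflexive: no — e is not related to itself.
Transitive: yes — every two-step R-path is closed by a direct edge.
Euclidean: yes — any two successors of a common world are R-related.
Only reflexive fails.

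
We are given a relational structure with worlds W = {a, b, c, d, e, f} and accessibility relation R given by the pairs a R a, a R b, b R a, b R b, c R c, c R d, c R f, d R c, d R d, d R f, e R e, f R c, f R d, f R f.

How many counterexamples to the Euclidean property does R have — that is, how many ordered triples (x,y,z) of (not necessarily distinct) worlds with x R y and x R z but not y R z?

0

R is Euclidean; there are no such tuples.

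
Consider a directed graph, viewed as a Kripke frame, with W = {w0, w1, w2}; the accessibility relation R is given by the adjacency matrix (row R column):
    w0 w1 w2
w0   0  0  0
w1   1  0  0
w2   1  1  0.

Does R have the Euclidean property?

Euclidean: no — w2 R w0 and w2 R w1, but not w0 R w1.

No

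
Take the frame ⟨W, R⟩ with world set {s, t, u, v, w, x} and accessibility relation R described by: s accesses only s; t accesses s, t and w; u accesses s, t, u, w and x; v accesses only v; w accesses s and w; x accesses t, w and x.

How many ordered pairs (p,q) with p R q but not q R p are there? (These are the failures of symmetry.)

9

Enumerating: (t,s), (t,w), (u,s), (u,t), (u,w), (u,x), (w,s), (x,t), (x,w).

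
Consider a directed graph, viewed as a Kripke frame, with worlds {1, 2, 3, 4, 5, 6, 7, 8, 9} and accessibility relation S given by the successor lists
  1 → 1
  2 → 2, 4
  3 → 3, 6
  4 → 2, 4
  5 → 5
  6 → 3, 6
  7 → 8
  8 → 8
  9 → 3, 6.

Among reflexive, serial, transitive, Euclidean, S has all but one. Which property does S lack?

reflexive

Reflexive: no — 7 is not related to itself.
Serial: yes — every world has a successor (e.g. 1 S 1).
Transitive: yes — every two-step S-path is closed by a direct edge.
Euclidean: yes — any two successors of a common world are S-related.
Only reflexive fails.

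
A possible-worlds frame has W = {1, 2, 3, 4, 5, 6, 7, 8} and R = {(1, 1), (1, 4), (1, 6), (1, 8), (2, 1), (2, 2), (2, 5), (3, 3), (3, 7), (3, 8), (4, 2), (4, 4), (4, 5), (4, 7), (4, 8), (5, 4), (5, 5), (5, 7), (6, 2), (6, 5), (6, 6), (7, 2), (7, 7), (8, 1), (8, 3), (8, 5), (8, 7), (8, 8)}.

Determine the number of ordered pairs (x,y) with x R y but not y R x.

14

Enumerating: (1,4), (1,6), (2,1), (2,5), (3,7), (4,2), (4,7), (4,8), (5,7), (6,2), (6,5), (7,2), (8,5), (8,7).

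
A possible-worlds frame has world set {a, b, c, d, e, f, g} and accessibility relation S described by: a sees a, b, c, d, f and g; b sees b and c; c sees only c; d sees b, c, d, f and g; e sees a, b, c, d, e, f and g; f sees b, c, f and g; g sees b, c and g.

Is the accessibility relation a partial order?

Yes

Reflexive: yes — every world is S-related to itself.
Transitive: yes — every two-step S-path is closed by a direct edge.
Antisymmetric: yes — no distinct pair is related both ways.
So S is a partial order.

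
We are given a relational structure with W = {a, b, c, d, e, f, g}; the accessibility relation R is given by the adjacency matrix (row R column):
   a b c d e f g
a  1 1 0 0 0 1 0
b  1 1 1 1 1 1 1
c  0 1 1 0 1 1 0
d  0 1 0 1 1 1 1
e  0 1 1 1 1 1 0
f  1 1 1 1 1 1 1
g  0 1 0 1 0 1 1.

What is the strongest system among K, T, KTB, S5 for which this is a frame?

Reflexive (axiom T): yes — every world is R-related to itself.
Symmetric (axiom B): yes — every pair in R has its reverse in R.
Euclidean (axiom 5): no — b R a and b R c, but not a R c.
So F validates K, T, KTB; S5 would additionally require R to be Euclidean. The strongest is KTB.

KTB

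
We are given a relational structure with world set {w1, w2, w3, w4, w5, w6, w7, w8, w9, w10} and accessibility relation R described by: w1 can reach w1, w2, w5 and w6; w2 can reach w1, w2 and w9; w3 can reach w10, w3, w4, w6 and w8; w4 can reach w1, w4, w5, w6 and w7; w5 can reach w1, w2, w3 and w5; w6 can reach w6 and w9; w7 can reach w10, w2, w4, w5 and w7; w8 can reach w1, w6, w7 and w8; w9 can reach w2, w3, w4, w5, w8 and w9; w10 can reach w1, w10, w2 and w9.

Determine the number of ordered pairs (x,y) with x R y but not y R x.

24

Enumerating: (w1,w6), (w10,w1), (w10,w2), (w10,w9), (w3,w10), (w3,w4), (w3,w6), (w3,w8), (w4,w1), (w4,w5), (w4,w6), (w5,w2), … and 12 more.
Total: 24.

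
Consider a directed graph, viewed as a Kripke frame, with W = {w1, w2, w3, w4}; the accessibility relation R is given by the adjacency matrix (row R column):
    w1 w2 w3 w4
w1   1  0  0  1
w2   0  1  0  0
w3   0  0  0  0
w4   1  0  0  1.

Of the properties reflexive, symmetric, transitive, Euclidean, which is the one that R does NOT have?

Reflexive: no — w3 is not related to itself.
Symmetric: yes — every pair in R has its reverse in R.
Transitive: yes — every two-step R-path is closed by a direct edge.
Euclidean: yes — any two successors of a common world are R-related.
Only reflexive fails.

reflexive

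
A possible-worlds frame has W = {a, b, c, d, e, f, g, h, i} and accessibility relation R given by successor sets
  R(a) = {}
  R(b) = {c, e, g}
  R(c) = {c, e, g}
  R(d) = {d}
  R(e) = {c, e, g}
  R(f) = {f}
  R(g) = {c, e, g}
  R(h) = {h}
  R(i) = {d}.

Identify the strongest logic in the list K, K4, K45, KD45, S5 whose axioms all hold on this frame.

Transitive (axiom 4): yes — every two-step R-path is closed by a direct edge.
Euclidean (axiom 5): yes — any two successors of a common world are R-related.
Serial (axiom D): no — a has no R-successor.
Reflexive (axiom T): no — a is not related to itself.
So F validates K, K4, K45; KD45 would additionally require R to be serial. The strongest is K45.

K45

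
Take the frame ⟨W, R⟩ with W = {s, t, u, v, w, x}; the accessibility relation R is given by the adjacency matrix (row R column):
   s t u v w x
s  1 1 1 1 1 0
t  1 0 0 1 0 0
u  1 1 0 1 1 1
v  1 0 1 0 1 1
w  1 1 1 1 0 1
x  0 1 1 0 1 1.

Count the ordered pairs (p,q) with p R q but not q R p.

5

Enumerating: (t,v), (u,t), (v,x), (w,t), (x,t).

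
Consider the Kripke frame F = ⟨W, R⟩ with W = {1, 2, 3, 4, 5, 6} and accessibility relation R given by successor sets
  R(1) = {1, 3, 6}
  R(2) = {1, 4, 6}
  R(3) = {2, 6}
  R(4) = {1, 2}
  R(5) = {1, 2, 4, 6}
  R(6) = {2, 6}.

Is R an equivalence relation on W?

Reflexive: no — 2 is not related to itself.
Symmetric: no — 1 R 3 but not 3 R 1.
Transitive: no — 1 R 3 and 3 R 2, but not 1 R 2.
So R is not an equivalence relation.

No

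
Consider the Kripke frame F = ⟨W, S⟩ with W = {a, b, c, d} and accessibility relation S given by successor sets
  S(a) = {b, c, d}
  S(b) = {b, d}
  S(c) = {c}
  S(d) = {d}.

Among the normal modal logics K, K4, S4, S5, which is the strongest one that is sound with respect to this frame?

K4

Transitive (axiom 4): yes — every two-step S-path is closed by a direct edge.
Reflexive (axiom T): no — a is not related to itself.
Euclidean (axiom 5): no — a S b and a S c, but not b S c.
So F validates K, K4; S4 would additionally require S to be reflexive. The strongest is K4.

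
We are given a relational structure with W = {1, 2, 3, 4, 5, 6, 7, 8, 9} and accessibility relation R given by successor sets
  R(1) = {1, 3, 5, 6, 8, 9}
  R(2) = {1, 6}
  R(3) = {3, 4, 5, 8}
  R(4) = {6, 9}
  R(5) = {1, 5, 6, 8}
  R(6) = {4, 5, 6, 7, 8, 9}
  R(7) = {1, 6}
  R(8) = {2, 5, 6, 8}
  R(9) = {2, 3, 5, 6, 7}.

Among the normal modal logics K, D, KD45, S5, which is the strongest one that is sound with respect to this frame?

D

Serial (axiom D): yes — every world has a successor (e.g. 1 R 1).
Euclidean (axiom 5): no — 1 R 3 and 1 R 6, but not 3 R 6.
Transitive (axiom 4): no — 1 R 3 and 3 R 4, but not 1 R 4.
Reflexive (axiom T): no — 2 is not related to itself.
So F validates K, D; KD45 would additionally require R to be Euclidean and transitive. The strongest is D.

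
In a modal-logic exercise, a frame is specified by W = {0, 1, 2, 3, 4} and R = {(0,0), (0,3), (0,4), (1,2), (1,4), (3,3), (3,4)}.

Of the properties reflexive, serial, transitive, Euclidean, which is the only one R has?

transitive

Reflexive: no — 1 is not related to itself.
Serial: no — 2 has no R-successor.
Transitive: yes — every two-step R-path is closed by a direct edge.
Euclidean: no — 0 R 4 and 0 R 3, but not 4 R 3.
Only transitive holds.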